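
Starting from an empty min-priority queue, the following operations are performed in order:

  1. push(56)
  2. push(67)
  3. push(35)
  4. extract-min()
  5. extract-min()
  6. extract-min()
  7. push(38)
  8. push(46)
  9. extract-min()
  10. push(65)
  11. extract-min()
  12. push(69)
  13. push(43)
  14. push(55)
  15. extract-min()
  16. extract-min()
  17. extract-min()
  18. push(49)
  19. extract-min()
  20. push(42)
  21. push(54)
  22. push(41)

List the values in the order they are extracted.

insert 56 → {56}
insert 67 → {56, 67}
insert 35 → {35, 56, 67}
extract-min → 35; now {56, 67}
extract-min → 56; now {67}
extract-min → 67; now {}
insert 38 → {38}
insert 46 → {38, 46}
extract-min → 38; now {46}
insert 65 → {46, 65}
extract-min → 46; now {65}
insert 69 → {65, 69}
insert 43 → {43, 65, 69}
insert 55 → {43, 55, 65, 69}
extract-min → 43; now {55, 65, 69}
extract-min → 55; now {65, 69}
extract-min → 65; now {69}
insert 49 → {49, 69}
extract-min → 49; now {69}
insert 42 → {42, 69}
insert 54 → {42, 54, 69}
insert 41 → {41, 42, 54, 69}

35, 56, 67, 38, 46, 43, 55, 65, 49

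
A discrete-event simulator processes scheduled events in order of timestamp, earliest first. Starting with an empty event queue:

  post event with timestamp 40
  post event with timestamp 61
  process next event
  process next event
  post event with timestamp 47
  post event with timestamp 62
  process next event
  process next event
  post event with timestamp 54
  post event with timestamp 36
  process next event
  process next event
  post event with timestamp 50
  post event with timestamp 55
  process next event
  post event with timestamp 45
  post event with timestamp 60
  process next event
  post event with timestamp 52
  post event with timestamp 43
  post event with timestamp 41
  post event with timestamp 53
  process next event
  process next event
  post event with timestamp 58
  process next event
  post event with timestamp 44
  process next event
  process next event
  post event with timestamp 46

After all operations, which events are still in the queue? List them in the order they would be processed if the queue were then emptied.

insert 40 → {40}
insert 61 → {40, 61}
process next event → 40; now {61}
process next event → 61; now {}
insert 47 → {47}
insert 62 → {47, 62}
process next event → 47; now {62}
process next event → 62; now {}
insert 54 → {54}
insert 36 → {36, 54}
process next event → 36; now {54}
process next event → 54; now {}
insert 50 → {50}
insert 55 → {50, 55}
process next event → 50; now {55}
insert 45 → {45, 55}
insert 60 → {45, 55, 60}
process next event → 45; now {55, 60}
insert 52 → {52, 55, 60}
insert 43 → {43, 52, 55, 60}
insert 41 → {41, 43, 52, 55, 60}
insert 53 → {41, 43, 52, 53, 55, 60}
process next event → 41; now {43, 52, 53, 55, 60}
process next event → 43; now {52, 53, 55, 60}
insert 58 → {52, 53, 55, 58, 60}
process next event → 52; now {53, 55, 58, 60}
insert 44 → {44, 53, 55, 58, 60}
process next event → 44; now {53, 55, 58, 60}
process next event → 53; now {55, 58, 60}
insert 46 → {46, 55, 58, 60}

[46, 55, 58, 60]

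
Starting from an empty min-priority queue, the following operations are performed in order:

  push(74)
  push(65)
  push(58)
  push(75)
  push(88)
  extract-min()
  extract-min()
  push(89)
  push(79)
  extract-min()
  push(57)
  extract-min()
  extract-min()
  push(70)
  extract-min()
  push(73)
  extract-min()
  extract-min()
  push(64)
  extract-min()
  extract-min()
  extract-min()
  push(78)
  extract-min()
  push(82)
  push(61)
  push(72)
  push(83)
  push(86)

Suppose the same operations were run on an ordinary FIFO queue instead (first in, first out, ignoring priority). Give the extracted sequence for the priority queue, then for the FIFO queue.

priority queue: 58 → 65 → 74 → 57 → 75 → 70 → 73 → 79 → 64 → 88 → 89 → 78; FIFO queue: 74, 65, 58, 75, 88, 89, 79, 57, 70, 73, 64, 78

insert 74 → {74}
insert 65 → {65, 74}
insert 58 → {58, 65, 74}
insert 75 → {58, 65, 74, 75}
insert 88 → {58, 65, 74, 75, 88}
extract-min → 58; now {65, 74, 75, 88}
extract-min → 65; now {74, 75, 88}
insert 89 → {74, 75, 88, 89}
insert 79 → {74, 75, 79, 88, 89}
extract-min → 74; now {75, 79, 88, 89}
insert 57 → {57, 75, 79, 88, 89}
extract-min → 57; now {75, 79, 88, 89}
extract-min → 75; now {79, 88, 89}
insert 70 → {70, 79, 88, 89}
extract-min → 70; now {79, 88, 89}
insert 73 → {73, 79, 88, 89}
extract-min → 73; now {79, 88, 89}
extract-min → 79; now {88, 89}
insert 64 → {64, 88, 89}
extract-min → 64; now {88, 89}
extract-min → 88; now {89}
extract-min → 89; now {}
insert 78 → {78}
extract-min → 78; now {}
insert 82 → {82}
insert 61 → {61, 82}
insert 72 → {61, 72, 82}
insert 83 → {61, 72, 82, 83}
insert 86 → {61, 72, 82, 83, 86}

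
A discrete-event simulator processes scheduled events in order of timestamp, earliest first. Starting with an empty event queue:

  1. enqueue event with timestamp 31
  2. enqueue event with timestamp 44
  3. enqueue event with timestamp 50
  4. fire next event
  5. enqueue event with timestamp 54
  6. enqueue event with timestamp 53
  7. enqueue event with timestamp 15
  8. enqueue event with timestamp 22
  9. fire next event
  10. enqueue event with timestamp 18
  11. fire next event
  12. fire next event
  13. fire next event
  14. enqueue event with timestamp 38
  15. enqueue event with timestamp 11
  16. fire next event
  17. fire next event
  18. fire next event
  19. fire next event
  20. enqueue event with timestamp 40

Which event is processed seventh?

insert 31 → {31}
insert 44 → {31, 44}
insert 50 → {31, 44, 50}
fire next event → 31; now {44, 50}
insert 54 → {44, 50, 54}
insert 53 → {44, 50, 53, 54}
insert 15 → {15, 44, 50, 53, 54}
insert 22 → {15, 22, 44, 50, 53, 54}
fire next event → 15; now {22, 44, 50, 53, 54}
insert 18 → {18, 22, 44, 50, 53, 54}
fire next event → 18; now {22, 44, 50, 53, 54}
fire next event → 22; now {44, 50, 53, 54}
fire next event → 44; now {50, 53, 54}
insert 38 → {38, 50, 53, 54}
insert 11 → {11, 38, 50, 53, 54}
fire next event → 11; now {38, 50, 53, 54}
fire next event → 38; now {50, 53, 54}
fire next event → 50; now {53, 54}
fire next event → 53; now {54}
insert 40 → {40, 54}

38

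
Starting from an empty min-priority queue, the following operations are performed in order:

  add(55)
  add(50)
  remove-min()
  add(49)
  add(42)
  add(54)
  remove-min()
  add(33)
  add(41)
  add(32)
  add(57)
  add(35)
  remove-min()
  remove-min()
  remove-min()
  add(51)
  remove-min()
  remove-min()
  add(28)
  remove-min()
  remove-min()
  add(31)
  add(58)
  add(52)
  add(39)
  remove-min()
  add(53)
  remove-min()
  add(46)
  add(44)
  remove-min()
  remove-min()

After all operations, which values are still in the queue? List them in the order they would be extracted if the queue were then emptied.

[52, 53, 54, 55, 57, 58]

insert 55 → {55}
insert 50 → {50, 55}
remove-min → 50; now {55}
insert 49 → {49, 55}
insert 42 → {42, 49, 55}
insert 54 → {42, 49, 54, 55}
remove-min → 42; now {49, 54, 55}
insert 33 → {33, 49, 54, 55}
insert 41 → {33, 41, 49, 54, 55}
insert 32 → {32, 33, 41, 49, 54, 55}
insert 57 → {32, 33, 41, 49, 54, 55, 57}
insert 35 → {32, 33, 35, 41, 49, 54, 55, 57}
remove-min → 32; now {33, 35, 41, 49, 54, 55, 57}
remove-min → 33; now {35, 41, 49, 54, 55, 57}
remove-min → 35; now {41, 49, 54, 55, 57}
insert 51 → {41, 49, 51, 54, 55, 57}
remove-min → 41; now {49, 51, 54, 55, 57}
remove-min → 49; now {51, 54, 55, 57}
insert 28 → {28, 51, 54, 55, 57}
remove-min → 28; now {51, 54, 55, 57}
remove-min → 51; now {54, 55, 57}
insert 31 → {31, 54, 55, 57}
insert 58 → {31, 54, 55, 57, 58}
insert 52 → {31, 52, 54, 55, 57, 58}
insert 39 → {31, 39, 52, 54, 55, 57, 58}
remove-min → 31; now {39, 52, 54, 55, 57, 58}
insert 53 → {39, 52, 53, 54, 55, 57, 58}
remove-min → 39; now {52, 53, 54, 55, 57, 58}
insert 46 → {46, 52, 53, 54, 55, 57, 58}
insert 44 → {44, 46, 52, 53, 54, 55, 57, 58}
remove-min → 44; now {46, 52, 53, 54, 55, 57, 58}
remove-min → 46; now {52, 53, 54, 55, 57, 58}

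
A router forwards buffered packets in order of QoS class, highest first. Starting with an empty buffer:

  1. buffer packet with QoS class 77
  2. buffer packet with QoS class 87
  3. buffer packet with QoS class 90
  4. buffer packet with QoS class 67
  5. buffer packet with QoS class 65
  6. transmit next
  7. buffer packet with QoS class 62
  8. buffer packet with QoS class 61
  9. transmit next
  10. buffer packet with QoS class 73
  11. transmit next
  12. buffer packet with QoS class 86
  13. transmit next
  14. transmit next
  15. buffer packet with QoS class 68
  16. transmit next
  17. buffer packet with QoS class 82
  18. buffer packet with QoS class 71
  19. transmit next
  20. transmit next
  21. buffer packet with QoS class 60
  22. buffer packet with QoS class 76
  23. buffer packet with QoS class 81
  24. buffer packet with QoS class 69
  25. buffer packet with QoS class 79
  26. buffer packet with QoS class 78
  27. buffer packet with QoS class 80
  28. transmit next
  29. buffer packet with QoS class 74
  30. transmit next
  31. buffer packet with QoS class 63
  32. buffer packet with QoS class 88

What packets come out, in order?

insert 77 → {77}
insert 87 → {87, 77}
insert 90 → {90, 87, 77}
insert 67 → {90, 87, 77, 67}
insert 65 → {90, 87, 77, 67, 65}
transmit next → 90; now {87, 77, 67, 65}
insert 62 → {87, 77, 67, 65, 62}
insert 61 → {87, 77, 67, 65, 62, 61}
transmit next → 87; now {77, 67, 65, 62, 61}
insert 73 → {77, 73, 67, 65, 62, 61}
transmit next → 77; now {73, 67, 65, 62, 61}
insert 86 → {86, 73, 67, 65, 62, 61}
transmit next → 86; now {73, 67, 65, 62, 61}
transmit next → 73; now {67, 65, 62, 61}
insert 68 → {68, 67, 65, 62, 61}
transmit next → 68; now {67, 65, 62, 61}
insert 82 → {82, 67, 65, 62, 61}
insert 71 → {82, 71, 67, 65, 62, 61}
transmit next → 82; now {71, 67, 65, 62, 61}
transmit next → 71; now {67, 65, 62, 61}
insert 60 → {67, 65, 62, 61, 60}
insert 76 → {76, 67, 65, 62, 61, 60}
insert 81 → {81, 76, 67, 65, 62, 61, 60}
insert 69 → {81, 76, 69, 67, 65, 62, 61, 60}
insert 79 → {81, 79, 76, 69, 67, 65, 62, 61, 60}
insert 78 → {81, 79, 78, 76, 69, 67, 65, 62, 61, 60}
insert 80 → {81, 80, 79, 78, 76, 69, 67, 65, 62, 61, 60}
transmit next → 81; now {80, 79, 78, 76, 69, 67, 65, 62, 61, 60}
insert 74 → {80, 79, 78, 76, 74, 69, 67, 65, 62, 61, 60}
transmit next → 80; now {79, 78, 76, 74, 69, 67, 65, 62, 61, 60}
insert 63 → {79, 78, 76, 74, 69, 67, 65, 63, 62, 61, 60}
insert 88 → {88, 79, 78, 76, 74, 69, 67, 65, 63, 62, 61, 60}

90, 87, 77, 86, 73, 68, 82, 71, 81, 80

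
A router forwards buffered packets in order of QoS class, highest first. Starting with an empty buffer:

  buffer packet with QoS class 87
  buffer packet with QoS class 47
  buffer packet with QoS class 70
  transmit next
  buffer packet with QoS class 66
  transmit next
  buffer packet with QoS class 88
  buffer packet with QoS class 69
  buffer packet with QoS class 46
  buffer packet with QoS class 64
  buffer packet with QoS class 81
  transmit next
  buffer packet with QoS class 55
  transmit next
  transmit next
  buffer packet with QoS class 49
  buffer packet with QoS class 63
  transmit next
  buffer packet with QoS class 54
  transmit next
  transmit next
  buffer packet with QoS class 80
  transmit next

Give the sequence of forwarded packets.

87 → 70 → 88 → 81 → 69 → 66 → 64 → 63 → 80

insert 87 → {87}
insert 47 → {87, 47}
insert 70 → {87, 70, 47}
transmit next → 87; now {70, 47}
insert 66 → {70, 66, 47}
transmit next → 70; now {66, 47}
insert 88 → {88, 66, 47}
insert 69 → {88, 69, 66, 47}
insert 46 → {88, 69, 66, 47, 46}
insert 64 → {88, 69, 66, 64, 47, 46}
insert 81 → {88, 81, 69, 66, 64, 47, 46}
transmit next → 88; now {81, 69, 66, 64, 47, 46}
insert 55 → {81, 69, 66, 64, 55, 47, 46}
transmit next → 81; now {69, 66, 64, 55, 47, 46}
transmit next → 69; now {66, 64, 55, 47, 46}
insert 49 → {66, 64, 55, 49, 47, 46}
insert 63 → {66, 64, 63, 55, 49, 47, 46}
transmit next → 66; now {64, 63, 55, 49, 47, 46}
insert 54 → {64, 63, 55, 54, 49, 47, 46}
transmit next → 64; now {63, 55, 54, 49, 47, 46}
transmit next → 63; now {55, 54, 49, 47, 46}
insert 80 → {80, 55, 54, 49, 47, 46}
transmit next → 80; now {55, 54, 49, 47, 46}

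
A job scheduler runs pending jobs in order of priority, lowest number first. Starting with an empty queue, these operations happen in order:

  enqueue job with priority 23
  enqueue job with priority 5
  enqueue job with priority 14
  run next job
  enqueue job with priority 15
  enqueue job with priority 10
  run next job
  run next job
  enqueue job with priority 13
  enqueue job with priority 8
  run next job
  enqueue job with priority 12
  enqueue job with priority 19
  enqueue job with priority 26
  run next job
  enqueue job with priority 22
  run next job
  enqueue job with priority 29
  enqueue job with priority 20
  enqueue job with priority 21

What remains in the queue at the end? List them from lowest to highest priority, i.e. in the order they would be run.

15, 19, 20, 21, 22, 23, 26, 29

insert 23 → {23}
insert 5 → {5, 23}
insert 14 → {5, 14, 23}
run next job → 5; now {14, 23}
insert 15 → {14, 15, 23}
insert 10 → {10, 14, 15, 23}
run next job → 10; now {14, 15, 23}
run next job → 14; now {15, 23}
insert 13 → {13, 15, 23}
insert 8 → {8, 13, 15, 23}
run next job → 8; now {13, 15, 23}
insert 12 → {12, 13, 15, 23}
insert 19 → {12, 13, 15, 19, 23}
insert 26 → {12, 13, 15, 19, 23, 26}
run next job → 12; now {13, 15, 19, 23, 26}
insert 22 → {13, 15, 19, 22, 23, 26}
run next job → 13; now {15, 19, 22, 23, 26}
insert 29 → {15, 19, 22, 23, 26, 29}
insert 20 → {15, 19, 20, 22, 23, 26, 29}
insert 21 → {15, 19, 20, 21, 22, 23, 26, 29}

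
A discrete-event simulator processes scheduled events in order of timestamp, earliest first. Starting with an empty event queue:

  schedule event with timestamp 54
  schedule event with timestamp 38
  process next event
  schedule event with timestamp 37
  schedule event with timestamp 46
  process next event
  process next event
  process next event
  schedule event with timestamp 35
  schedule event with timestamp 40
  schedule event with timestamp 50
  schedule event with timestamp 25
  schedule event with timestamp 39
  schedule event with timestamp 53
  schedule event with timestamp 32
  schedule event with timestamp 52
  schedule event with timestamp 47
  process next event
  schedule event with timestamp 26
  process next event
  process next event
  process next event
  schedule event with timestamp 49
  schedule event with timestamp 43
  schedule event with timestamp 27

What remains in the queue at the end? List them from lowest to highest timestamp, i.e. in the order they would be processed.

27 → 39 → 40 → 43 → 47 → 49 → 50 → 52 → 53

insert 54 → {54}
insert 38 → {38, 54}
process next event → 38; now {54}
insert 37 → {37, 54}
insert 46 → {37, 46, 54}
process next event → 37; now {46, 54}
process next event → 46; now {54}
process next event → 54; now {}
insert 35 → {35}
insert 40 → {35, 40}
insert 50 → {35, 40, 50}
insert 25 → {25, 35, 40, 50}
insert 39 → {25, 35, 39, 40, 50}
insert 53 → {25, 35, 39, 40, 50, 53}
insert 32 → {25, 32, 35, 39, 40, 50, 53}
insert 52 → {25, 32, 35, 39, 40, 50, 52, 53}
insert 47 → {25, 32, 35, 39, 40, 47, 50, 52, 53}
process next event → 25; now {32, 35, 39, 40, 47, 50, 52, 53}
insert 26 → {26, 32, 35, 39, 40, 47, 50, 52, 53}
process next event → 26; now {32, 35, 39, 40, 47, 50, 52, 53}
process next event → 32; now {35, 39, 40, 47, 50, 52, 53}
process next event → 35; now {39, 40, 47, 50, 52, 53}
insert 49 → {39, 40, 47, 49, 50, 52, 53}
insert 43 → {39, 40, 43, 47, 49, 50, 52, 53}
insert 27 → {27, 39, 40, 43, 47, 49, 50, 52, 53}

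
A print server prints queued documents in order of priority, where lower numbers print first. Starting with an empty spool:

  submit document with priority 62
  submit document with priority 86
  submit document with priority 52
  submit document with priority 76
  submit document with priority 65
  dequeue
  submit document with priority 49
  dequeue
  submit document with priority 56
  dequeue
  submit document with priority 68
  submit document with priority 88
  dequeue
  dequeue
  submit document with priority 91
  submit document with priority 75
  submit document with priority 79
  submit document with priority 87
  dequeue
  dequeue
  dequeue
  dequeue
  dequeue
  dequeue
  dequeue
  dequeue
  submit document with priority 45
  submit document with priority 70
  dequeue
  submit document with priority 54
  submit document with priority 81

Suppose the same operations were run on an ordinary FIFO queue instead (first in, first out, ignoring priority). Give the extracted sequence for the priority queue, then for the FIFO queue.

priority queue: [52, 49, 56, 62, 65, 68, 75, 76, 79, 86, 87, 88, 91, 45]; FIFO queue: 62, 86, 52, 76, 65, 49, 56, 68, 88, 91, 75, 79, 87, 45

insert 62 → {62}
insert 86 → {62, 86}
insert 52 → {52, 62, 86}
insert 76 → {52, 62, 76, 86}
insert 65 → {52, 62, 65, 76, 86}
dequeue → 52; now {62, 65, 76, 86}
insert 49 → {49, 62, 65, 76, 86}
dequeue → 49; now {62, 65, 76, 86}
insert 56 → {56, 62, 65, 76, 86}
dequeue → 56; now {62, 65, 76, 86}
insert 68 → {62, 65, 68, 76, 86}
insert 88 → {62, 65, 68, 76, 86, 88}
dequeue → 62; now {65, 68, 76, 86, 88}
dequeue → 65; now {68, 76, 86, 88}
insert 91 → {68, 76, 86, 88, 91}
insert 75 → {68, 75, 76, 86, 88, 91}
insert 79 → {68, 75, 76, 79, 86, 88, 91}
insert 87 → {68, 75, 76, 79, 86, 87, 88, 91}
dequeue → 68; now {75, 76, 79, 86, 87, 88, 91}
dequeue → 75; now {76, 79, 86, 87, 88, 91}
dequeue → 76; now {79, 86, 87, 88, 91}
dequeue → 79; now {86, 87, 88, 91}
dequeue → 86; now {87, 88, 91}
dequeue → 87; now {88, 91}
dequeue → 88; now {91}
dequeue → 91; now {}
insert 45 → {45}
insert 70 → {45, 70}
dequeue → 45; now {70}
insert 54 → {54, 70}
insert 81 → {54, 70, 81}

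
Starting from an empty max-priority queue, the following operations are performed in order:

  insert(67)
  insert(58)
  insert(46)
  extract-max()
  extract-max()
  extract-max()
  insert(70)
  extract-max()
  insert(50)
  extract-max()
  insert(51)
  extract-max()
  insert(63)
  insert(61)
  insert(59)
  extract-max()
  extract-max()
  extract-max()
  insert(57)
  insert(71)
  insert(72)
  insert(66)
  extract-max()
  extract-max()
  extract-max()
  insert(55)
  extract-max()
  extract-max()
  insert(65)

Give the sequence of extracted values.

67 → 58 → 46 → 70 → 50 → 51 → 63 → 61 → 59 → 72 → 71 → 66 → 57 → 55

insert 67 → {67}
insert 58 → {67, 58}
insert 46 → {67, 58, 46}
extract-max → 67; now {58, 46}
extract-max → 58; now {46}
extract-max → 46; now {}
insert 70 → {70}
extract-max → 70; now {}
insert 50 → {50}
extract-max → 50; now {}
insert 51 → {51}
extract-max → 51; now {}
insert 63 → {63}
insert 61 → {63, 61}
insert 59 → {63, 61, 59}
extract-max → 63; now {61, 59}
extract-max → 61; now {59}
extract-max → 59; now {}
insert 57 → {57}
insert 71 → {71, 57}
insert 72 → {72, 71, 57}
insert 66 → {72, 71, 66, 57}
extract-max → 72; now {71, 66, 57}
extract-max → 71; now {66, 57}
extract-max → 66; now {57}
insert 55 → {57, 55}
extract-max → 57; now {55}
extract-max → 55; now {}
insert 65 → {65}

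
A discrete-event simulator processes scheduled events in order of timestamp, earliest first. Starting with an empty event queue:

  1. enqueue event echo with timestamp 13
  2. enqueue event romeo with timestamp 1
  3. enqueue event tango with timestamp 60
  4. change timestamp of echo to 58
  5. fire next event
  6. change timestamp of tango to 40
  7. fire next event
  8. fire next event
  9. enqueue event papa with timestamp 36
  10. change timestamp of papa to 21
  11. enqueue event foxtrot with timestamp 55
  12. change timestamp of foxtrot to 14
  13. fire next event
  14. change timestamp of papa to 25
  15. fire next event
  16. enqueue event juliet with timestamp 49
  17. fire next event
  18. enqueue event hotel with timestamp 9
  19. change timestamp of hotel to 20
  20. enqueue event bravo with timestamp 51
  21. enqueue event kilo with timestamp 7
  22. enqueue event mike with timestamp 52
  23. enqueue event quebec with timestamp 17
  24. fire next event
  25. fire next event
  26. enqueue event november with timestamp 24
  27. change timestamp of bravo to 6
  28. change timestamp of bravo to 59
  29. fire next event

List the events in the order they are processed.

romeo → tango → echo → foxtrot → papa → juliet → kilo → quebec → hotel

add echo (timestamp 13) → {echo:13}
add romeo (timestamp 1) → {romeo:1, echo:13}
add tango (timestamp 60) → {romeo:1, echo:13, tango:60}
update echo to timestamp 58 → {romeo:1, echo:58, tango:60}
fire next event → romeo; now {echo:58, tango:60}
update tango to timestamp 40 → {tango:40, echo:58}
fire next event → tango; now {echo:58}
fire next event → echo; now {}
add papa (timestamp 36) → {papa:36}
update papa to timestamp 21 → {papa:21}
add foxtrot (timestamp 55) → {papa:21, foxtrot:55}
update foxtrot to timestamp 14 → {foxtrot:14, papa:21}
fire next event → foxtrot; now {papa:21}
update papa to timestamp 25 → {papa:25}
fire next event → papa; now {}
add juliet (timestamp 49) → {juliet:49}
fire next event → juliet; now {}
add hotel (timestamp 9) → {hotel:9}
update hotel to timestamp 20 → {hotel:20}
add bravo (timestamp 51) → {hotel:20, bravo:51}
add kilo (timestamp 7) → {kilo:7, hotel:20, bravo:51}
add mike (timestamp 52) → {kilo:7, hotel:20, bravo:51, mike:52}
add quebec (timestamp 17) → {kilo:7, quebec:17, hotel:20, bravo:51, mike:52}
fire next event → kilo; now {quebec:17, hotel:20, bravo:51, mike:52}
fire next event → quebec; now {hotel:20, bravo:51, mike:52}
add november (timestamp 24) → {hotel:20, november:24, bravo:51, mike:52}
update bravo to timestamp 6 → {bravo:6, hotel:20, november:24, mike:52}
update bravo to timestamp 59 → {hotel:20, november:24, mike:52, bravo:59}
fire next event → hotel; now {november:24, mike:52, bravo:59}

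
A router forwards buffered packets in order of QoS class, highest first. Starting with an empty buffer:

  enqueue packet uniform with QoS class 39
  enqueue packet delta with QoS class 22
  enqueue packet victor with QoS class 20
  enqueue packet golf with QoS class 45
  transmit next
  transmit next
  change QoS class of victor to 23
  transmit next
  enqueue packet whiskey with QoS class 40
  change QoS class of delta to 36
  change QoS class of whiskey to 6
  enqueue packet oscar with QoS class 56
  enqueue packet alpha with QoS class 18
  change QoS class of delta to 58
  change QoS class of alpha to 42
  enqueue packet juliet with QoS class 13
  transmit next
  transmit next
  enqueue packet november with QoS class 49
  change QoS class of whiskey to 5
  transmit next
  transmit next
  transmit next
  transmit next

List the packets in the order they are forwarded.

add uniform (QoS class 39) → {uniform:39}
add delta (QoS class 22) → {uniform:39, delta:22}
add victor (QoS class 20) → {uniform:39, delta:22, victor:20}
add golf (QoS class 45) → {golf:45, uniform:39, delta:22, victor:20}
transmit next → golf; now {uniform:39, delta:22, victor:20}
transmit next → uniform; now {delta:22, victor:20}
update victor to QoS class 23 → {victor:23, delta:22}
transmit next → victor; now {delta:22}
add whiskey (QoS class 40) → {whiskey:40, delta:22}
update delta to QoS class 36 → {whiskey:40, delta:36}
update whiskey to QoS class 6 → {delta:36, whiskey:6}
add oscar (QoS class 56) → {oscar:56, delta:36, whiskey:6}
add alpha (QoS class 18) → {oscar:56, delta:36, alpha:18, whiskey:6}
update delta to QoS class 58 → {delta:58, oscar:56, alpha:18, whiskey:6}
update alpha to QoS class 42 → {delta:58, oscar:56, alpha:42, whiskey:6}
add juliet (QoS class 13) → {delta:58, oscar:56, alpha:42, juliet:13, whiskey:6}
transmit next → delta; now {oscar:56, alpha:42, juliet:13, whiskey:6}
transmit next → oscar; now {alpha:42, juliet:13, whiskey:6}
add november (QoS class 49) → {november:49, alpha:42, juliet:13, whiskey:6}
update whiskey to QoS class 5 → {november:49, alpha:42, juliet:13, whiskey:5}
transmit next → november; now {alpha:42, juliet:13, whiskey:5}
transmit next → alpha; now {juliet:13, whiskey:5}
transmit next → juliet; now {whiskey:5}
transmit next → whiskey; now {}

golf → uniform → victor → delta → oscar → november → alpha → juliet → whiskey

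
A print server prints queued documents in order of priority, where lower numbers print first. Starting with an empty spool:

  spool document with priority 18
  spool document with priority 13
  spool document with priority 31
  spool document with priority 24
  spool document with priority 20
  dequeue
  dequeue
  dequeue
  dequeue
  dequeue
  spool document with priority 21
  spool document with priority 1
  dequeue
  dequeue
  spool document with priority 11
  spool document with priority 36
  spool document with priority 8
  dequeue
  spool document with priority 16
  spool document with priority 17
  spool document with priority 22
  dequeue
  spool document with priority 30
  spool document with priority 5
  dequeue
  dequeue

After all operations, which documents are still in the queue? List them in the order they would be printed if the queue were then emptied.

insert 18 → {18}
insert 13 → {13, 18}
insert 31 → {13, 18, 31}
insert 24 → {13, 18, 24, 31}
insert 20 → {13, 18, 20, 24, 31}
dequeue → 13; now {18, 20, 24, 31}
dequeue → 18; now {20, 24, 31}
dequeue → 20; now {24, 31}
dequeue → 24; now {31}
dequeue → 31; now {}
insert 21 → {21}
insert 1 → {1, 21}
dequeue → 1; now {21}
dequeue → 21; now {}
insert 11 → {11}
insert 36 → {11, 36}
insert 8 → {8, 11, 36}
dequeue → 8; now {11, 36}
insert 16 → {11, 16, 36}
insert 17 → {11, 16, 17, 36}
insert 22 → {11, 16, 17, 22, 36}
dequeue → 11; now {16, 17, 22, 36}
insert 30 → {16, 17, 22, 30, 36}
insert 5 → {5, 16, 17, 22, 30, 36}
dequeue → 5; now {16, 17, 22, 30, 36}
dequeue → 16; now {17, 22, 30, 36}

[17, 22, 30, 36]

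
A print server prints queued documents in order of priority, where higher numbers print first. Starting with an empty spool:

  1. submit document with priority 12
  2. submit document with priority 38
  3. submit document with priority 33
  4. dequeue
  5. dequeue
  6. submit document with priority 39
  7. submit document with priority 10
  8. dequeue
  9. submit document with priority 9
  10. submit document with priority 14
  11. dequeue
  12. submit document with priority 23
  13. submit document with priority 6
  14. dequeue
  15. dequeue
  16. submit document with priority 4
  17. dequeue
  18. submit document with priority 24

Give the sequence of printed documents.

insert 12 → {12}
insert 38 → {38, 12}
insert 33 → {38, 33, 12}
dequeue → 38; now {33, 12}
dequeue → 33; now {12}
insert 39 → {39, 12}
insert 10 → {39, 12, 10}
dequeue → 39; now {12, 10}
insert 9 → {12, 10, 9}
insert 14 → {14, 12, 10, 9}
dequeue → 14; now {12, 10, 9}
insert 23 → {23, 12, 10, 9}
insert 6 → {23, 12, 10, 9, 6}
dequeue → 23; now {12, 10, 9, 6}
dequeue → 12; now {10, 9, 6}
insert 4 → {10, 9, 6, 4}
dequeue → 10; now {9, 6, 4}
insert 24 → {24, 9, 6, 4}

38 → 33 → 39 → 14 → 23 → 12 → 10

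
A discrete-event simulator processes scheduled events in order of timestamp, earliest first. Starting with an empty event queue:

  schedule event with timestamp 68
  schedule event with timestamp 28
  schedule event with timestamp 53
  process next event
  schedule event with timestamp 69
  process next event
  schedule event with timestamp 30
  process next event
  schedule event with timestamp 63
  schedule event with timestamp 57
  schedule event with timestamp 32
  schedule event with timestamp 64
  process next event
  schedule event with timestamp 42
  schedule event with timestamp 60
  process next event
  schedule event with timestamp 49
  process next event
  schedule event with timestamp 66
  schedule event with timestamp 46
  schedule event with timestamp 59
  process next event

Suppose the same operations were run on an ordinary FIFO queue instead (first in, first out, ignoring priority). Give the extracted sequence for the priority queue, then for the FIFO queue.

priority queue: 28 → 53 → 30 → 32 → 42 → 49 → 46; FIFO queue: 68, 28, 53, 69, 30, 63, 57

insert 68 → {68}
insert 28 → {28, 68}
insert 53 → {28, 53, 68}
process next event → 28; now {53, 68}
insert 69 → {53, 68, 69}
process next event → 53; now {68, 69}
insert 30 → {30, 68, 69}
process next event → 30; now {68, 69}
insert 63 → {63, 68, 69}
insert 57 → {57, 63, 68, 69}
insert 32 → {32, 57, 63, 68, 69}
insert 64 → {32, 57, 63, 64, 68, 69}
process next event → 32; now {57, 63, 64, 68, 69}
insert 42 → {42, 57, 63, 64, 68, 69}
insert 60 → {42, 57, 60, 63, 64, 68, 69}
process next event → 42; now {57, 60, 63, 64, 68, 69}
insert 49 → {49, 57, 60, 63, 64, 68, 69}
process next event → 49; now {57, 60, 63, 64, 68, 69}
insert 66 → {57, 60, 63, 64, 66, 68, 69}
insert 46 → {46, 57, 60, 63, 64, 66, 68, 69}
insert 59 → {46, 57, 59, 60, 63, 64, 66, 68, 69}
process next event → 46; now {57, 59, 60, 63, 64, 66, 68, 69}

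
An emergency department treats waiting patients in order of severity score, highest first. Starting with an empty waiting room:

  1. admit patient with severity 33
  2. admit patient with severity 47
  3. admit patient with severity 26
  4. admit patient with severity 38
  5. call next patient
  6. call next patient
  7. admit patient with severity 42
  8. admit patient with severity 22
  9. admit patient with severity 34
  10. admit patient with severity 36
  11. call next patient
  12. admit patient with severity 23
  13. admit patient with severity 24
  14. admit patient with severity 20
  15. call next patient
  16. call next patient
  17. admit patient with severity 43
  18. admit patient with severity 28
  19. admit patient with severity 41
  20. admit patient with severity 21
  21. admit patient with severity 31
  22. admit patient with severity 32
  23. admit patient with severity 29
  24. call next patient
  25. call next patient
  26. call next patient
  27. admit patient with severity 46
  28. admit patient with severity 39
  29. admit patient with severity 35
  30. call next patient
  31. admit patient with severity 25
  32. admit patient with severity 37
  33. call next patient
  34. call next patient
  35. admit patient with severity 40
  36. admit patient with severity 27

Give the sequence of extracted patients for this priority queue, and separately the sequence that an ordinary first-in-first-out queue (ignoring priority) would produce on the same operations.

insert 33 → {33}
insert 47 → {47, 33}
insert 26 → {47, 33, 26}
insert 38 → {47, 38, 33, 26}
call next patient → 47; now {38, 33, 26}
call next patient → 38; now {33, 26}
insert 42 → {42, 33, 26}
insert 22 → {42, 33, 26, 22}
insert 34 → {42, 34, 33, 26, 22}
insert 36 → {42, 36, 34, 33, 26, 22}
call next patient → 42; now {36, 34, 33, 26, 22}
insert 23 → {36, 34, 33, 26, 23, 22}
insert 24 → {36, 34, 33, 26, 24, 23, 22}
insert 20 → {36, 34, 33, 26, 24, 23, 22, 20}
call next patient → 36; now {34, 33, 26, 24, 23, 22, 20}
call next patient → 34; now {33, 26, 24, 23, 22, 20}
insert 43 → {43, 33, 26, 24, 23, 22, 20}
insert 28 → {43, 33, 28, 26, 24, 23, 22, 20}
insert 41 → {43, 41, 33, 28, 26, 24, 23, 22, 20}
insert 21 → {43, 41, 33, 28, 26, 24, 23, 22, 21, 20}
insert 31 → {43, 41, 33, 31, 28, 26, 24, 23, 22, 21, 20}
insert 32 → {43, 41, 33, 32, 31, 28, 26, 24, 23, 22, 21, 20}
insert 29 → {43, 41, 33, 32, 31, 29, 28, 26, 24, 23, 22, 21, 20}
call next patient → 43; now {41, 33, 32, 31, 29, 28, 26, 24, 23, 22, 21, 20}
call next patient → 41; now {33, 32, 31, 29, 28, 26, 24, 23, 22, 21, 20}
call next patient → 33; now {32, 31, 29, 28, 26, 24, 23, 22, 21, 20}
insert 46 → {46, 32, 31, 29, 28, 26, 24, 23, 22, 21, 20}
insert 39 → {46, 39, 32, 31, 29, 28, 26, 24, 23, 22, 21, 20}
insert 35 → {46, 39, 35, 32, 31, 29, 28, 26, 24, 23, 22, 21, 20}
call next patient → 46; now {39, 35, 32, 31, 29, 28, 26, 24, 23, 22, 21, 20}
insert 25 → {39, 35, 32, 31, 29, 28, 26, 25, 24, 23, 22, 21, 20}
insert 37 → {39, 37, 35, 32, 31, 29, 28, 26, 25, 24, 23, 22, 21, 20}
call next patient → 39; now {37, 35, 32, 31, 29, 28, 26, 25, 24, 23, 22, 21, 20}
call next patient → 37; now {35, 32, 31, 29, 28, 26, 25, 24, 23, 22, 21, 20}
insert 40 → {40, 35, 32, 31, 29, 28, 26, 25, 24, 23, 22, 21, 20}
insert 27 → {40, 35, 32, 31, 29, 28, 27, 26, 25, 24, 23, 22, 21, 20}

priority queue: 47 → 38 → 42 → 36 → 34 → 43 → 41 → 33 → 46 → 39 → 37; FIFO queue: 33 → 47 → 26 → 38 → 42 → 22 → 34 → 36 → 23 → 24 → 20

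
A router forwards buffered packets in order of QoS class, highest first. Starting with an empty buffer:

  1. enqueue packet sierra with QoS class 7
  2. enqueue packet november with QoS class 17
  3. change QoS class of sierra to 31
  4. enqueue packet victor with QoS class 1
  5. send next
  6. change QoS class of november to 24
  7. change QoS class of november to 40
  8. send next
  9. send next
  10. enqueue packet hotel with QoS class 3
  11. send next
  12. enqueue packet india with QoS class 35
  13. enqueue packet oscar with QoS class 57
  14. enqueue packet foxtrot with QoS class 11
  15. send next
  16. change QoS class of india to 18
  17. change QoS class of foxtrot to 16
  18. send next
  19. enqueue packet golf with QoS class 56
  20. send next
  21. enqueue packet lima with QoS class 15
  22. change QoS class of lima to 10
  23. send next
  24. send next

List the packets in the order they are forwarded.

[sierra, november, victor, hotel, oscar, india, golf, foxtrot, lima]

add sierra (QoS class 7) → {sierra:7}
add november (QoS class 17) → {november:17, sierra:7}
update sierra to QoS class 31 → {sierra:31, november:17}
add victor (QoS class 1) → {sierra:31, november:17, victor:1}
send next → sierra; now {november:17, victor:1}
update november to QoS class 24 → {november:24, victor:1}
update november to QoS class 40 → {november:40, victor:1}
send next → november; now {victor:1}
send next → victor; now {}
add hotel (QoS class 3) → {hotel:3}
send next → hotel; now {}
add india (QoS class 35) → {india:35}
add oscar (QoS class 57) → {oscar:57, india:35}
add foxtrot (QoS class 11) → {oscar:57, india:35, foxtrot:11}
send next → oscar; now {india:35, foxtrot:11}
update india to QoS class 18 → {india:18, foxtrot:11}
update foxtrot to QoS class 16 → {india:18, foxtrot:16}
send next → india; now {foxtrot:16}
add golf (QoS class 56) → {golf:56, foxtrot:16}
send next → golf; now {foxtrot:16}
add lima (QoS class 15) → {foxtrot:16, lima:15}
update lima to QoS class 10 → {foxtrot:16, lima:10}
send next → foxtrot; now {lima:10}
send next → lima; now {}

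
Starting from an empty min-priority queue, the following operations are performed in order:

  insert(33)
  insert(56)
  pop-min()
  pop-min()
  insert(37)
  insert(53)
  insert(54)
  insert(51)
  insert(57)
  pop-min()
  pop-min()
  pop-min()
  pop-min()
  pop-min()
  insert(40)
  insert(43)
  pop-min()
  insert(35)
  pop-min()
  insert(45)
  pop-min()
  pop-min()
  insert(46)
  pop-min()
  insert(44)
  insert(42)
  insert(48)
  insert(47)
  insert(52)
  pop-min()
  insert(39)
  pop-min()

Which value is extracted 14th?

39

insert 33 → {33}
insert 56 → {33, 56}
pop-min → 33; now {56}
pop-min → 56; now {}
insert 37 → {37}
insert 53 → {37, 53}
insert 54 → {37, 53, 54}
insert 51 → {37, 51, 53, 54}
insert 57 → {37, 51, 53, 54, 57}
pop-min → 37; now {51, 53, 54, 57}
pop-min → 51; now {53, 54, 57}
pop-min → 53; now {54, 57}
pop-min → 54; now {57}
pop-min → 57; now {}
insert 40 → {40}
insert 43 → {40, 43}
pop-min → 40; now {43}
insert 35 → {35, 43}
pop-min → 35; now {43}
insert 45 → {43, 45}
pop-min → 43; now {45}
pop-min → 45; now {}
insert 46 → {46}
pop-min → 46; now {}
insert 44 → {44}
insert 42 → {42, 44}
insert 48 → {42, 44, 48}
insert 47 → {42, 44, 47, 48}
insert 52 → {42, 44, 47, 48, 52}
pop-min → 42; now {44, 47, 48, 52}
insert 39 → {39, 44, 47, 48, 52}
pop-min → 39; now {44, 47, 48, 52}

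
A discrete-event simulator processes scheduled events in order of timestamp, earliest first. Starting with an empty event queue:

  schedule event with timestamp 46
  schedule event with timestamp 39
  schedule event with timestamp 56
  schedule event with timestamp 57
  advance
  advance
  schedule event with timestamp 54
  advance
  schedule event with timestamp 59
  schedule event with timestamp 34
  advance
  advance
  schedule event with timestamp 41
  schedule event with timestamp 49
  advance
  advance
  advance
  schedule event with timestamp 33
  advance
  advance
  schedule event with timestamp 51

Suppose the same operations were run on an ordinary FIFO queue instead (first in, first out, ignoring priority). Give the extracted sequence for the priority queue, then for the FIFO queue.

insert 46 → {46}
insert 39 → {39, 46}
insert 56 → {39, 46, 56}
insert 57 → {39, 46, 56, 57}
advance → 39; now {46, 56, 57}
advance → 46; now {56, 57}
insert 54 → {54, 56, 57}
advance → 54; now {56, 57}
insert 59 → {56, 57, 59}
insert 34 → {34, 56, 57, 59}
advance → 34; now {56, 57, 59}
advance → 56; now {57, 59}
insert 41 → {41, 57, 59}
insert 49 → {41, 49, 57, 59}
advance → 41; now {49, 57, 59}
advance → 49; now {57, 59}
advance → 57; now {59}
insert 33 → {33, 59}
advance → 33; now {59}
advance → 59; now {}
insert 51 → {51}

priority queue: 39 → 46 → 54 → 34 → 56 → 41 → 49 → 57 → 33 → 59; FIFO queue: 46, 39, 56, 57, 54, 59, 34, 41, 49, 33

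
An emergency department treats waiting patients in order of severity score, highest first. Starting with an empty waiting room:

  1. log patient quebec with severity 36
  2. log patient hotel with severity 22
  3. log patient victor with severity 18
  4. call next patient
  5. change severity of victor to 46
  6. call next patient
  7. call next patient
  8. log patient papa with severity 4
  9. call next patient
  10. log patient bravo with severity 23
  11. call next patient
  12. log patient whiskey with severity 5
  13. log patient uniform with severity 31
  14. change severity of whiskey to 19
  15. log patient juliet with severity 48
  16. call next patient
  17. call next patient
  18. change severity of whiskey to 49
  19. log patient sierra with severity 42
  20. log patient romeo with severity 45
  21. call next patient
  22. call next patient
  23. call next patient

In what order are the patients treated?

quebec → victor → hotel → papa → bravo → juliet → uniform → whiskey → romeo → sierra

add quebec (severity 36) → {quebec:36}
add hotel (severity 22) → {quebec:36, hotel:22}
add victor (severity 18) → {quebec:36, hotel:22, victor:18}
call next patient → quebec; now {hotel:22, victor:18}
update victor to severity 46 → {victor:46, hotel:22}
call next patient → victor; now {hotel:22}
call next patient → hotel; now {}
add papa (severity 4) → {papa:4}
call next patient → papa; now {}
add bravo (severity 23) → {bravo:23}
call next patient → bravo; now {}
add whiskey (severity 5) → {whiskey:5}
add uniform (severity 31) → {uniform:31, whiskey:5}
update whiskey to severity 19 → {uniform:31, whiskey:19}
add juliet (severity 48) → {juliet:48, uniform:31, whiskey:19}
call next patient → juliet; now {uniform:31, whiskey:19}
call next patient → uniform; now {whiskey:19}
update whiskey to severity 49 → {whiskey:49}
add sierra (severity 42) → {whiskey:49, sierra:42}
add romeo (severity 45) → {whiskey:49, romeo:45, sierra:42}
call next patient → whiskey; now {romeo:45, sierra:42}
call next patient → romeo; now {sierra:42}
call next patient → sierra; now {}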